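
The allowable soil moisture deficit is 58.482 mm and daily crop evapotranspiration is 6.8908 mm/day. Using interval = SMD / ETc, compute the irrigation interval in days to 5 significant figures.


interval = 58.482 / 6.8908 = 8.4870 days
Therefore the irrigation interval = 8.4870 days.


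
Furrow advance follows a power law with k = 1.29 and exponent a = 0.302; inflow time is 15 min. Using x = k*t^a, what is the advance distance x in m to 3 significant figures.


x = 1.29 * 15^0.302 = 2.92 m
Therefore the advance distance x = 2.92 m.


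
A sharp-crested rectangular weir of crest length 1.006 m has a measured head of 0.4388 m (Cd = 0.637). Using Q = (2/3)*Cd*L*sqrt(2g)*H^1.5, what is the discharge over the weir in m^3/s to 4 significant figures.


Q = (2/3)*0.637*1.006*sqrt(2*9.81)*0.4388^1.5 = 0.5500 m^3/s
Therefore the discharge over the weir = 0.5500 m^3/s.


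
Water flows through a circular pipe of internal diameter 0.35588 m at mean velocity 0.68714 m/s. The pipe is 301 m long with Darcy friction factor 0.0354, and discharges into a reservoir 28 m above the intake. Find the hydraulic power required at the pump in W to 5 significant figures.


Approach: apply continuity + Darcy-Weisbach + hydraulic power, Q = A*v; hf = f*(L/D)*(v^2/(2g)); H = static + hf; P = rho*g*Q*H.
Step 1 — flow rate (continuity, Q = A*v):
  A = pi*(0.35588/2)^2 = 0.09947113 m^2
  Q = 0.09947113 * 0.68714 = 0.06835059 m^3/s
Step 2 — friction head loss (Darcy-Weisbach):
  hf = 0.0354 * (301/0.35588) * (0.68714^2 / (2*9.81))
  hf = 0.7205392 m
Step 3 — total head: H = 28 + 0.7205392 = 28.72054 m
Step 4 — hydraulic power (P = rho*g*Q*H):
  P = 1000 * 9.81 * 0.06835059 * 28.72054 = 19258 W
Therefore the hydraulic power required at the pump = 19258 W.


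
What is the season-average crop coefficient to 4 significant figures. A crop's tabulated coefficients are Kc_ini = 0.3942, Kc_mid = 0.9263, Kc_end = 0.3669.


Approach: apply a simple seasonal average, Kc_avg = (Kc_ini + Kc_mid + Kc_end)/3.
Kc_avg = (0.3942 + 0.9263 + 0.3669)/3 = 0.5625
Therefore the season-average crop coefficient = 0.5625.


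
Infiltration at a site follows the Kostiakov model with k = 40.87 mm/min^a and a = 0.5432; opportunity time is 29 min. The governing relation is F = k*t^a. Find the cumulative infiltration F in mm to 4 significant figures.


F = 40.87 * 29^0.5432 = 254.6 mm
Therefore the cumulative infiltration F = 254.6 mm.


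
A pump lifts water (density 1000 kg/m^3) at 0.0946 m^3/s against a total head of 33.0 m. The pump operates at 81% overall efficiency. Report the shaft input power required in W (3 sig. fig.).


Approach: apply hydraulic power then efficiency conversion, P = rho*g*Q*H; P_in = P/eta.
Step 1 — hydraulic power (P = rho*g*Q*H):
  P = 1000 * 9.81 * 0.0946 * 33.0 = 30625 W
Step 2 — input power: P_in = P/eta = 30625 / 0.81 = 37800 W
Therefore the shaft input power required = 37800 W.


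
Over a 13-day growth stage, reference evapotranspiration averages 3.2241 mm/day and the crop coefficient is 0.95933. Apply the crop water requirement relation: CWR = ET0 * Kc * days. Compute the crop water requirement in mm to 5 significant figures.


CWR = 3.2241 * 0.95933 * 13 = 40.209 mm
Therefore the crop water requirement = 40.209 mm.


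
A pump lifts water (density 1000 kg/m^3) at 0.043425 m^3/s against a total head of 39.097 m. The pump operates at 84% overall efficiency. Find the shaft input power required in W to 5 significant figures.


Approach: apply hydraulic power then efficiency conversion, P = rho*g*Q*H; P_in = P/eta.
Step 1 — hydraulic power (P = rho*g*Q*H):
  P = 1000 * 9.81 * 0.043425 * 39.097 = 16655.29 W
Step 2 — input power: P_in = P/eta = 16655.29 / 0.84 = 19828 W
Therefore the shaft input power required = 19828 W.


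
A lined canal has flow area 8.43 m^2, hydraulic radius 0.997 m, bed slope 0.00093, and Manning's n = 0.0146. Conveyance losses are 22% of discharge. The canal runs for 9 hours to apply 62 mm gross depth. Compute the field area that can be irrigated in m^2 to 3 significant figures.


Approach: apply Manning's equation with a conveyance and depth budget, Q = (1/n)*A*R^(2/3)*S^(1/2); Q_field = Q*(1-loss); Area = Q_field*t/(d/1000).
Step 1 — canal discharge (Manning's equation):
  Q = (1/0.0146) * 8.43 * 0.997^(2/3) * 0.00093^(1/2) = 17.573 m^3/s
Step 2 — delivered flow: Q_field = 17.573*(1 - 22/100) = 13.707 m^3/s
Step 3 — volume delivered: V = 13.707 * 9*3600 = 444110 m^3
Step 4 — area served: A = V / (depth/1000) = 444110 / 0.062 = 7160000 m^2
Therefore the field area that can be irrigated = 7160000 m^2.


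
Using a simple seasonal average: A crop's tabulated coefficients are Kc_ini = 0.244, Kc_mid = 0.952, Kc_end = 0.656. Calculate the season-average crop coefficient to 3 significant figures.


Approach: apply a simple seasonal average, Kc_avg = (Kc_ini + Kc_mid + Kc_end)/3.
Kc_avg = (0.244 + 0.952 + 0.656)/3 = 0.617
Therefore the season-average crop coefficient = 0.617.


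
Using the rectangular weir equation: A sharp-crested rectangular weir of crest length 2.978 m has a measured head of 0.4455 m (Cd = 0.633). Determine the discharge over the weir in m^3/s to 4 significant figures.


Approach: apply the rectangular weir equation, Q = (2/3)*Cd*L*sqrt(2g)*H^1.5.
Q = (2/3)*0.633*2.978*sqrt(2*9.81)*0.4455^1.5 = 1.655 m^3/s
Therefore the discharge over the weir = 1.655 m^3/s.


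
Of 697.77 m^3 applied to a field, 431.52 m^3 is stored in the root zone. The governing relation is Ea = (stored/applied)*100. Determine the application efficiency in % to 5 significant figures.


Ea = (431.52/697.77)*100 = 61.843 %
Therefore the application efficiency = 61.843 %.


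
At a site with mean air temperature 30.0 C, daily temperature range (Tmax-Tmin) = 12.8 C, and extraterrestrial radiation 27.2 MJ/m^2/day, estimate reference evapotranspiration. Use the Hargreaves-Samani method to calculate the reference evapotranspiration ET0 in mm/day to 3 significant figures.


Approach: apply the Hargreaves-Samani method, ET0 = 0.0023*(Tmean+17.8)*sqrt(Tmax-Tmin)*0.408*Ra.
ET0 = 0.0023*(30.0+17.8)*sqrt(12.8)*0.408*27.2 = 4.37 mm/day
Therefore the reference evapotranspiration ET0 = 4.37 mm/day.


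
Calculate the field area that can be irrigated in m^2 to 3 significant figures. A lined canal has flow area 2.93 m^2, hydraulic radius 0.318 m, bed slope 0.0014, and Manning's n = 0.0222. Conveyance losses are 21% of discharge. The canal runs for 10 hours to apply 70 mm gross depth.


Approach: apply Manning's equation with a conveyance and depth budget, Q = (1/n)*A*R^(2/3)*S^(1/2); Q_field = Q*(1-loss); Area = Q_field*t/(d/1000).
Step 1 — canal discharge (Manning's equation):
  Q = (1/0.0222) * 2.93 * 0.318^(2/3) * 0.0014^(1/2) = 2.3007 m^3/s
Step 2 — delivered flow: Q_field = 2.3007*(1 - 21/100) = 1.8176 m^3/s
Step 3 — volume delivered: V = 1.8176 * 10*3600 = 65432 m^3
Step 4 — area served: A = V / (depth/1000) = 65432 / 0.07 = 935000 m^2
Therefore the field area that can be irrigated = 935000 m^2.


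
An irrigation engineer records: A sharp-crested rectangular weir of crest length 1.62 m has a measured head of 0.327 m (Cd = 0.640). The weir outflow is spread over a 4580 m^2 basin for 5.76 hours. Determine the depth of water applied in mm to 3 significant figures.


Approach: apply the rectangular weir equation with a volume-to-depth conversion, Q = (2/3)*Cd*L*sqrt(2g)*H^1.5; d = Q*t/A * 1000.
Step 1 — weir discharge:
  Q = (2/3)*0.640*1.62*sqrt(2*9.81)*0.327^1.5 = 0.57250 m^3/s
Step 2 — volume: V = 0.57250 * 5.76*3600 = 11871 m^3
Step 3 — depth: d = V/A * 1000 = 11871/4580 * 1000 = 2590 mm
Therefore the depth of water applied = 2590 mm.


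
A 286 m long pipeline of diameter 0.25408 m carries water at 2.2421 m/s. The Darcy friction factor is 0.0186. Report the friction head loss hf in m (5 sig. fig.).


Approach: apply the Darcy-Weisbach equation, hf = f*(L/D)*(v^2/(2g)).
hf = 0.0186 * (286/0.25408) * (2.2421^2 / (2*9.81))
hf = 5.3644 m
Therefore the friction head loss hf = 5.3644 m.


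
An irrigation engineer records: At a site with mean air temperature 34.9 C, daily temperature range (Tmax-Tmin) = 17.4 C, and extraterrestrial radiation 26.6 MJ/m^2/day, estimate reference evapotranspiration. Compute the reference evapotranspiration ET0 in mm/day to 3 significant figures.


Approach: apply the Hargreaves-Samani method, ET0 = 0.0023*(Tmean+17.8)*sqrt(Tmax-Tmin)*0.408*Ra.
ET0 = 0.0023*(34.9+17.8)*sqrt(17.4)*0.408*26.6 = 5.49 mm/day
Therefore the reference evapotranspiration ET0 = 5.49 mm/day.


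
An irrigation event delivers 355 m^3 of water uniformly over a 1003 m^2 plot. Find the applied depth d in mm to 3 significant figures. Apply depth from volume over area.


Approach: apply depth from volume over area, d = (V/A)*1000.
d = (355 / 1003) * 1000 = 354 mm
Therefore the applied depth d = 354 mm.


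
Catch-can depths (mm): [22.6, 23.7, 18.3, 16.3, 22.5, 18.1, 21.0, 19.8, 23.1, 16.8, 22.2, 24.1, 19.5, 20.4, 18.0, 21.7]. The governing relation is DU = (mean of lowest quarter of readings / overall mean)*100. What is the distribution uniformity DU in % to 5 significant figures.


sorted lowest 4 of 16: [16.3, 16.8, 18.0, 18.1] -> mean = 17.30000 mm
overall mean = 20.50625 mm
DU = (17.30000/20.50625)*100 = 84.365 %
Therefore the distribution uniformity DU = 84.365 %.


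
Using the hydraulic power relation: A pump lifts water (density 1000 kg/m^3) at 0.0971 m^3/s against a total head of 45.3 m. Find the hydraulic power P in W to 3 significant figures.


Approach: apply the hydraulic power relation, P = rho*g*Q*H.
P = 1000 * 9.81 * 0.0971 * 45.3 = 43200 W
Therefore the hydraulic power P = 43200 W.


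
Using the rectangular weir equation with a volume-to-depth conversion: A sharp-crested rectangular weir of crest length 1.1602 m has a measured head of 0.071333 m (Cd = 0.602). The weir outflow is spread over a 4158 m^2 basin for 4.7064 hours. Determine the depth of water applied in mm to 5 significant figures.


Approach: apply the rectangular weir equation with a volume-to-depth conversion, Q = (2/3)*Cd*L*sqrt(2g)*H^1.5; d = Q*t/A * 1000.
Step 1 — weir discharge:
  Q = (2/3)*0.602*1.1602*sqrt(2*9.81)*0.071333^1.5 = 0.03929374 m^3/s
Step 2 — volume: V = 0.03929374 * 4.7064*3600 = 665.7553 m^3
Step 3 — depth: d = V/A * 1000 = 665.7553/4158 * 1000 = 160.11 mm
Therefore the depth of water applied = 160.11 mm.


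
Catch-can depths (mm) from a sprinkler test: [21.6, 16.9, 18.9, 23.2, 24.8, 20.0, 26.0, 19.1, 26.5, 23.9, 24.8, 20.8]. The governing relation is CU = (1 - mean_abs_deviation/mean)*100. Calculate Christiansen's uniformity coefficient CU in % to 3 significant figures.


mean = 22.208 mm
mean |d_i - mean| = 2.6583 mm
CU = (1 - 2.6583/22.208)*100 = 88.0 %
Therefore Christiansen's uniformity coefficient CU = 88.0 %.


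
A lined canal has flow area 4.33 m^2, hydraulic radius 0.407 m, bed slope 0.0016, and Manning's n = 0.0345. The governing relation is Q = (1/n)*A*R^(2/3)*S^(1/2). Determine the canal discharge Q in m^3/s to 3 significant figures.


Q = (1/0.0345) * 4.33 * 0.407^(2/3) * 0.0016^(1/2) = 2.76 m^3/s
Therefore the canal discharge Q = 2.76 m^3/s.


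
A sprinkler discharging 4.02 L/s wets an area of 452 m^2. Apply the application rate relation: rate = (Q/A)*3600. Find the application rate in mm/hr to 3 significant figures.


rate = (4.02 / 452) * 3600 = 32.0 mm/hr
Therefore the application rate = 32.0 mm/hr.


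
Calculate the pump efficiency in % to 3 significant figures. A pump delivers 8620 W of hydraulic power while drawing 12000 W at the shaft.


Approach: apply the efficiency ratio, eta = (P_out/P_in)*100.
eta = (8620 / 12000) * 100 = 71.8 %
Therefore the pump efficiency = 71.8 %.


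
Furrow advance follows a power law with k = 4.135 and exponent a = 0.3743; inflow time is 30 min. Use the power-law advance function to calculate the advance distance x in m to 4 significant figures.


Approach: apply the power-law advance function, x = k*t^a.
x = 4.135 * 30^0.3743 = 14.77 m
Therefore the advance distance x = 14.77 m.


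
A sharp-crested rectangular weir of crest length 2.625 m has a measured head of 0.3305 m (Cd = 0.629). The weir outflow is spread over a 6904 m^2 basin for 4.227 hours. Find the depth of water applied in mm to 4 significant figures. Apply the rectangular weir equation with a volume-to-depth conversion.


Approach: apply the rectangular weir equation with a volume-to-depth conversion, Q = (2/3)*Cd*L*sqrt(2g)*H^1.5; d = Q*t/A * 1000.
Step 1 — weir discharge:
  Q = (2/3)*0.629*2.625*sqrt(2*9.81)*0.3305^1.5 = 0.926393 m^3/s
Step 2 — volume: V = 0.926393 * 4.227*3600 = 14097.1 m^3
Step 3 — depth: d = V/A * 1000 = 14097.1/6904 * 1000 = 2042 mm
Therefore the depth of water applied = 2042 mm.


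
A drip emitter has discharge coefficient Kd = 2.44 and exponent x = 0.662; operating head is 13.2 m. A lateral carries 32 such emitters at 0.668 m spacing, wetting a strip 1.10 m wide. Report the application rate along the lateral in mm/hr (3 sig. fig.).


Approach: apply the emitter equation with a lateral mass balance, q = Kd*h^x; Q = n*q; rate = Q/(n*spacing*width).
Step 1 — single emitter flow (q = Kd*h^x):
  q = 2.44 * 13.2^0.662 = 13.465 L/hr
Step 2 — total lateral flow: Q = 32 * 13.465 = 430.88 L/hr
Step 3 — wetted area: A = 32 * 0.668 * 1.10 = 23.514 m^2
Step 4 — application rate: Q/A = 430.88/23.514 = 18.3 mm/hr
Therefore the application rate along the lateral = 18.3 mm/hr.


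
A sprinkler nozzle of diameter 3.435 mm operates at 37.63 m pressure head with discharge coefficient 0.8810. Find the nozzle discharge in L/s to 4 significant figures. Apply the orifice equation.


Approach: apply the orifice equation, Q = Cd*A*sqrt(2*g*h), A = pi*(d/2)^2.
A = pi*(3.435e-3/2)^2 = 9.26709e-06 m^2
Q = 0.8810 * 9.26709e-06 * sqrt(2*9.81*37.63) * 1000 = 0.2218 L/s
Therefore the nozzle discharge = 0.2218 L/s.


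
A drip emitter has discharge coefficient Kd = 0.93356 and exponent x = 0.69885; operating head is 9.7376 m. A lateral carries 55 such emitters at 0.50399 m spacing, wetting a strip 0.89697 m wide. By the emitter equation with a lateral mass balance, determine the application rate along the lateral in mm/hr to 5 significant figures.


Approach: apply the emitter equation with a lateral mass balance, q = Kd*h^x; Q = n*q; rate = Q/(n*spacing*width).
Step 1 — single emitter flow (q = Kd*h^x):
  q = 0.93356 * 9.7376^0.69885 = 4.580595 L/hr
Step 2 — total lateral flow: Q = 55 * 4.580595 = 251.9327 L/hr
Step 3 — wetted area: A = 55 * 0.50399 * 0.89697 = 24.86352 m^2
Step 4 — application rate: Q/A = 251.9327/24.86352 = 10.133 mm/hr
Therefore the application rate along the lateral = 10.133 mm/hr.


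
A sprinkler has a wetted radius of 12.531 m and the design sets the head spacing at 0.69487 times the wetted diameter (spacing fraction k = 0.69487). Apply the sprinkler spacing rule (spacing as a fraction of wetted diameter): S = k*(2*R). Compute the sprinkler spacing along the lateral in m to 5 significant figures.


S = 0.69487 * (2 * 12.531) = 17.415 m
Therefore the sprinkler spacing along the lateral = 17.415 m.


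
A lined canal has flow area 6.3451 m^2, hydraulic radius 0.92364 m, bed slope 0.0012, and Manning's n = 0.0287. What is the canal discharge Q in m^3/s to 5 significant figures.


Approach: apply Manning's equation, Q = (1/n)*A*R^(2/3)*S^(1/2).
Q = (1/0.0287) * 6.3451 * 0.92364^(2/3) * 0.0012^(1/2) = 7.2636 m^3/s
Therefore the canal discharge Q = 7.2636 m^3/s.


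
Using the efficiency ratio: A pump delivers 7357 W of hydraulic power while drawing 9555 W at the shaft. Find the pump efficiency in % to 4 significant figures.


Approach: apply the efficiency ratio, eta = (P_out/P_in)*100.
eta = (7357 / 9555) * 100 = 77.00 %
Therefore the pump efficiency = 77.00 %.


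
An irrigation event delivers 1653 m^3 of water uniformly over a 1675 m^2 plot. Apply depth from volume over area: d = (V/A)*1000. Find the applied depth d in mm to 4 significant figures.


d = (1653 / 1675) * 1000 = 986.9 mm
Therefore the applied depth d = 986.9 mm.


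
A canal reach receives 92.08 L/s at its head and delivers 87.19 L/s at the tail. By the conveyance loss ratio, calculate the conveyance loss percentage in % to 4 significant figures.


Approach: apply the conveyance loss ratio, loss% = ((Q_head - Q_tail)/Q_head)*100.
loss = ((92.08 - 87.19)/92.08)*100 = 5.311 %
Therefore the conveyance loss percentage = 5.311 %.


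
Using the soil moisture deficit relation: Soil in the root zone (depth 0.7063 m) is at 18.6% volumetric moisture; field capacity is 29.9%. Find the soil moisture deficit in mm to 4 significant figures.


Approach: apply the soil moisture deficit relation, SMD = (FC - theta)/100 * depth * 1000.
SMD = (29.9 - 18.6)/100 * 0.7063 * 1000 = 79.81 mm
Therefore the soil moisture deficit = 79.81 mm.


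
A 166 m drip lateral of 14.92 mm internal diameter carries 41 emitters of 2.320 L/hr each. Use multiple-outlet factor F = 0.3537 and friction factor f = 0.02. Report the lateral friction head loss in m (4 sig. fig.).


Approach: apply Darcy-Weisbach with the multiple-outlet F-factor, Q = n*q/(3600*1000) m^3/s; v = Q/A; hf = F*f*(L/D)*(v^2/(2g)).
Q = 41*2.320/(3600*1000) = 2.64222e-05 m^3/s
A = pi*(14.92e-3/2)^2 = 1.74835e-04 m^2, so v = Q/A = 0.151127 m/s
hf = 0.3537*0.02*(166/0.01492)*(0.151127^2/(2*9.81)) = 0.09162 m
Therefore the lateral friction head loss = 0.09162 m.


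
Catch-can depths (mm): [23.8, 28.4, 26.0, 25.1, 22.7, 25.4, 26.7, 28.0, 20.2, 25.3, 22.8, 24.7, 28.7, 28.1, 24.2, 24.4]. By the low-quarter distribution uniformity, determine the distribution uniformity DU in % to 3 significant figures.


Approach: apply the low-quarter distribution uniformity, DU = (mean of lowest quarter of readings / overall mean)*100.
sorted lowest 4 of 16: [20.2, 22.7, 22.8, 23.8] -> mean = 22.375 mm
overall mean = 25.281 mm
DU = (22.375/25.281)*100 = 88.5 %
Therefore the distribution uniformity DU = 88.5 %.


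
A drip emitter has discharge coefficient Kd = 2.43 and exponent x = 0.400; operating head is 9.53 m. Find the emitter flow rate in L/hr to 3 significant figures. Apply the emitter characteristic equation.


Approach: apply the emitter characteristic equation, q = Kd * h^x.
q = 2.43 * 9.53^0.400 = 5.99 L/hr
Therefore the emitter flow rate = 5.99 L/hr.


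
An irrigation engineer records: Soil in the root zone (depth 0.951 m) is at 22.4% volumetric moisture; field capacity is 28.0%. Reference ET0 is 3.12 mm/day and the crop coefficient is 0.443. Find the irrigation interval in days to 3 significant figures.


Approach: apply soil-water budget scheduling, SMD = (FC-theta)/100*depth*1000; ETc = ET0*Kc; interval = SMD/ETc.
Step 1 — soil moisture deficit:
  SMD = (28.0 - 22.4)/100 * 0.951 * 1000 = 53.256 mm
Step 2 — daily crop ET (ETc = ET0*Kc):
  ETc = 3.12 * 0.443 = 1.3822 mm/day
Step 3 — irrigation interval (SMD/ETc):
  interval = 53.256 / 1.3822 = 38.5 days
Therefore the irrigation interval = 38.5 days.


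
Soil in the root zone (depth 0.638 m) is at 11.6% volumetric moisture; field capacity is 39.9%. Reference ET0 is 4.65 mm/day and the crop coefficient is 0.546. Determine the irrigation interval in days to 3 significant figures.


Approach: apply soil-water budget scheduling, SMD = (FC-theta)/100*depth*1000; ETc = ET0*Kc; interval = SMD/ETc.
Step 1 — soil moisture deficit:
  SMD = (39.9 - 11.6)/100 * 0.638 * 1000 = 180.55 mm
Step 2 — daily crop ET (ETc = ET0*Kc):
  ETc = 4.65 * 0.546 = 2.5389 mm/day
Step 3 — irrigation interval (SMD/ETc):
  interval = 180.55 / 2.5389 = 71.1 days
Therefore the irrigation interval = 71.1 days.


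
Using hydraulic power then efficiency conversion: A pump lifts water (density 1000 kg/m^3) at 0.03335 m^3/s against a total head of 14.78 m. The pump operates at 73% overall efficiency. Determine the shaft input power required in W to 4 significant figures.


Approach: apply hydraulic power then efficiency conversion, P = rho*g*Q*H; P_in = P/eta.
Step 1 — hydraulic power (P = rho*g*Q*H):
  P = 1000 * 9.81 * 0.03335 * 14.78 = 4835.48 W
Step 2 — input power: P_in = P/eta = 4835.48 / 0.73 = 6624 W
Therefore the shaft input power required = 6624 W.


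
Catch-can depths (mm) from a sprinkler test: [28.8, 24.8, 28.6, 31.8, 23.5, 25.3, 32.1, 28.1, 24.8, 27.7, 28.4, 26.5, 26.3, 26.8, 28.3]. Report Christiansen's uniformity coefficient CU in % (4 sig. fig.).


Approach: apply Christiansen's uniformity coefficient, CU = (1 - mean_abs_deviation/mean)*100.
mean = 27.4533 mm
mean |d_i - mean| = 1.88978 mm
CU = (1 - 1.88978/27.4533)*100 = 93.12 %
Therefore Christiansen's uniformity coefficient CU = 93.12 %.


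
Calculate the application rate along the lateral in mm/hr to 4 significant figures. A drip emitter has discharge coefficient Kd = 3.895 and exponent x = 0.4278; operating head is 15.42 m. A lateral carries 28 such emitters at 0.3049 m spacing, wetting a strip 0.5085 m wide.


Approach: apply the emitter equation with a lateral mass balance, q = Kd*h^x; Q = n*q; rate = Q/(n*spacing*width).
Step 1 — single emitter flow (q = Kd*h^x):
  q = 3.895 * 15.42^0.4278 = 12.5536 L/hr
Step 2 — total lateral flow: Q = 28 * 12.5536 = 351.502 L/hr
Step 3 — wetted area: A = 28 * 0.3049 * 0.5085 = 4.34117 m^2
Step 4 — application rate: Q/A = 351.502/4.34117 = 80.97 mm/hr
Therefore the application rate along the lateral = 80.97 mm/hr.


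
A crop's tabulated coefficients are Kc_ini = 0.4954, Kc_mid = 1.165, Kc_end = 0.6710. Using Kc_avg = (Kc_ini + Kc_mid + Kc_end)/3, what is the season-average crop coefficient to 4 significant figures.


Kc_avg = (0.4954 + 1.165 + 0.6710)/3 = 0.7771
Therefore the season-average crop coefficient = 0.7771.


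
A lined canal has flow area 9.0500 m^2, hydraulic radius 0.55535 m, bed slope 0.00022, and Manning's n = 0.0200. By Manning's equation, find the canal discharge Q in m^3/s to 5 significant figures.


Approach: apply Manning's equation, Q = (1/n)*A*R^(2/3)*S^(1/2).
Q = (1/0.0200) * 9.0500 * 0.55535^(2/3) * 0.00022^(1/2) = 4.5346 m^3/s
Therefore the canal discharge Q = 4.5346 m^3/s.


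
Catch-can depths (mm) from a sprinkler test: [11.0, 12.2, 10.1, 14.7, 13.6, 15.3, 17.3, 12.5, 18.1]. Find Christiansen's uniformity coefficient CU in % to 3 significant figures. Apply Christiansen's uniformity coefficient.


Approach: apply Christiansen's uniformity coefficient, CU = (1 - mean_abs_deviation/mean)*100.
mean = 13.867 mm
mean |d_i - mean| = 2.2074 mm
CU = (1 - 2.2074/13.867)*100 = 84.1 %
Therefore Christiansen's uniformity coefficient CU = 84.1 %.


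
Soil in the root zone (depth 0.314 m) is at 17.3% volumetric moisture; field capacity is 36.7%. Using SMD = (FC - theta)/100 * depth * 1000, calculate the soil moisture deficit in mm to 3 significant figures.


SMD = (36.7 - 17.3)/100 * 0.314 * 1000 = 60.9 mm
Therefore the soil moisture deficit = 60.9 mm.


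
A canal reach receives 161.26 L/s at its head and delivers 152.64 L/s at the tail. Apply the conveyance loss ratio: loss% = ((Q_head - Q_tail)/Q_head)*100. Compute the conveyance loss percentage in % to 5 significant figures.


loss = ((161.26 - 152.64)/161.26)*100 = 5.3454 %
Therefore the conveyance loss percentage = 5.3454 %.


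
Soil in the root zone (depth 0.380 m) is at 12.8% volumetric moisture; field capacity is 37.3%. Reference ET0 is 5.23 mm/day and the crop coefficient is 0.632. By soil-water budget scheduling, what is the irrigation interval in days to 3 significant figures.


Approach: apply soil-water budget scheduling, SMD = (FC-theta)/100*depth*1000; ETc = ET0*Kc; interval = SMD/ETc.
Step 1 — soil moisture deficit:
  SMD = (37.3 - 12.8)/100 * 0.380 * 1000 = 93.100 mm
Step 2 — daily crop ET (ETc = ET0*Kc):
  ETc = 5.23 * 0.632 = 3.3054 mm/day
Step 3 — irrigation interval (SMD/ETc):
  interval = 93.100 / 3.3054 = 28.2 days
Therefore the irrigation interval = 28.2 days.


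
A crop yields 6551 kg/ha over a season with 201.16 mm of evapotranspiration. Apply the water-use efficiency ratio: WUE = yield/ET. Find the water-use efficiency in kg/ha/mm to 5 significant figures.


WUE = 6551 / 201.16 = 32.566 kg/ha/mm
Therefore the water-use efficiency = 32.566 kg/ha/mm.


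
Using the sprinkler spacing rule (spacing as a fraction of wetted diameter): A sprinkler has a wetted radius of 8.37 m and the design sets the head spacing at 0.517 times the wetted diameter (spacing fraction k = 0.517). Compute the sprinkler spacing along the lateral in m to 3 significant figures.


Approach: apply the sprinkler spacing rule (spacing as a fraction of wetted diameter), S = k*(2*R).
S = 0.517 * (2 * 8.37) = 8.65 m
Therefore the sprinkler spacing along the lateral = 8.65 m.


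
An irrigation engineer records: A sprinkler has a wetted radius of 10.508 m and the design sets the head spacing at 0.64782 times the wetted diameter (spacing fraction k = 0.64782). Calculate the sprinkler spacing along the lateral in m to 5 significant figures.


Approach: apply the sprinkler spacing rule (spacing as a fraction of wetted diameter), S = k*(2*R).
S = 0.64782 * (2 * 10.508) = 13.615 m
Therefore the sprinkler spacing along the lateral = 13.615 m.


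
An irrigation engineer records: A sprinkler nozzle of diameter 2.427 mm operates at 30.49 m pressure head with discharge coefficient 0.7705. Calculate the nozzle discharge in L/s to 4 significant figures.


Approach: apply the orifice equation, Q = Cd*A*sqrt(2*g*h), A = pi*(d/2)^2.
A = pi*(2.427e-3/2)^2 = 4.62625e-06 m^2
Q = 0.7705 * 4.62625e-06 * sqrt(2*9.81*30.49) * 1000 = 0.08718 L/s
Therefore the nozzle discharge = 0.08718 L/s.


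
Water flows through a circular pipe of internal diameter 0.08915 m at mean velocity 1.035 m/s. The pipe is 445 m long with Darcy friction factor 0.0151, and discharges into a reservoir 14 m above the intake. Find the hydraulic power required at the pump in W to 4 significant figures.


Approach: apply continuity + Darcy-Weisbach + hydraulic power, Q = A*v; hf = f*(L/D)*(v^2/(2g)); H = static + hf; P = rho*g*Q*H.
Step 1 — flow rate (continuity, Q = A*v):
  A = pi*(0.08915/2)^2 = 0.00624213 m^2
  Q = 0.00624213 * 1.035 = 0.00646060 m^3/s
Step 2 — friction head loss (Darcy-Weisbach):
  hf = 0.0151 * (445/0.08915) * (1.035^2 / (2*9.81))
  hf = 4.11526 m
Step 3 — total head: H = 14 + 4.11526 = 18.1153 m
Step 4 — hydraulic power (P = rho*g*Q*H):
  P = 1000 * 9.81 * 0.00646060 * 18.1153 = 1148 W
Therefore the hydraulic power required at the pump = 1148 W.


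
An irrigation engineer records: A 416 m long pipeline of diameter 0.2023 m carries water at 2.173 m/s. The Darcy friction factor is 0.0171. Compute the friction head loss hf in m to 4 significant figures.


Approach: apply the Darcy-Weisbach equation, hf = f*(L/D)*(v^2/(2g)).
hf = 0.0171 * (416/0.2023) * (2.173^2 / (2*9.81))
hf = 8.463 m
Therefore the friction head loss hf = 8.463 m.


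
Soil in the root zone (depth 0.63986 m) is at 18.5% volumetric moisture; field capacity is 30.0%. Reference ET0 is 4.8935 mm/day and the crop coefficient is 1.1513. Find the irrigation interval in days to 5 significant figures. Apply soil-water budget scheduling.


Approach: apply soil-water budget scheduling, SMD = (FC-theta)/100*depth*1000; ETc = ET0*Kc; interval = SMD/ETc.
Step 1 — soil moisture deficit:
  SMD = (30.0 - 18.5)/100 * 0.63986 * 1000 = 73.58390 mm
Step 2 — daily crop ET (ETc = ET0*Kc):
  ETc = 4.8935 * 1.1513 = 5.633887 mm/day
Step 3 — irrigation interval (SMD/ETc):
  interval = 73.58390 / 5.633887 = 13.061 days
Therefore the irrigation interval = 13.061 days.


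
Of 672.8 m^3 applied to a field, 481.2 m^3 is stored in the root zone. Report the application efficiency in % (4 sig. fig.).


Approach: apply the application efficiency ratio, Ea = (stored/applied)*100.
Ea = (481.2/672.8)*100 = 71.52 %
Therefore the application efficiency = 71.52 %.


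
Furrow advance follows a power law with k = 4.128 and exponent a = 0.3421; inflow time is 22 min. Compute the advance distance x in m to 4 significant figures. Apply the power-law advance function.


Approach: apply the power-law advance function, x = k*t^a.
x = 4.128 * 22^0.3421 = 11.88 m
Therefore the advance distance x = 11.88 m.


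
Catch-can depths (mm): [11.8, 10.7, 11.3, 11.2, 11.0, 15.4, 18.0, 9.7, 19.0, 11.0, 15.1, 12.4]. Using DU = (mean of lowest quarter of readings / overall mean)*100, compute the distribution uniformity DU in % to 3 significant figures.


sorted lowest 3 of 12: [9.7, 10.7, 11.0] -> mean = 10.467 mm
overall mean = 13.050 mm
DU = (10.467/13.050)*100 = 80.2 %
Therefore the distribution uniformity DU = 80.2 %.


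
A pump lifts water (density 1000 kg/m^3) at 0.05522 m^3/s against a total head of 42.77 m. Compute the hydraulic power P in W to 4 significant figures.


Approach: apply the hydraulic power relation, P = rho*g*Q*H.
P = 1000 * 9.81 * 0.05522 * 42.77 = 23170 W
Therefore the hydraulic power P = 23170 W.


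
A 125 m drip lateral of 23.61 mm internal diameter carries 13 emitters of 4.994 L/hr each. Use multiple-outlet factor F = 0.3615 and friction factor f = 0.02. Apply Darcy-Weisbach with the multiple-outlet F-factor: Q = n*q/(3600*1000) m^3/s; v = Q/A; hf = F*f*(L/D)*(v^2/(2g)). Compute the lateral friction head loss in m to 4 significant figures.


Q = 13*4.994/(3600*1000) = 1.80339e-05 m^3/s
A = pi*(23.61e-3/2)^2 = 4.37806e-04 m^2, so v = Q/A = 0.0411915 m/s
hf = 0.3615*0.02*(125/0.02361)*(0.0411915^2/(2*9.81)) = 0.003310 m
Therefore the lateral friction head loss = 0.003310 m.


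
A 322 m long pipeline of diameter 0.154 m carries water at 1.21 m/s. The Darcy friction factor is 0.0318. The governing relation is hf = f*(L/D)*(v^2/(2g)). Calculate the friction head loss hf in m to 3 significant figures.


hf = 0.0318 * (322/0.154) * (1.21^2 / (2*9.81))
hf = 4.96 m
Therefore the friction head loss hf = 4.96 m.


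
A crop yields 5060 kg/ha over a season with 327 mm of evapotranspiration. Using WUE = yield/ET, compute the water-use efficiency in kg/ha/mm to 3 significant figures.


WUE = 5060 / 327 = 15.5 kg/ha/mm
Therefore the water-use efficiency = 15.5 kg/ha/mm.


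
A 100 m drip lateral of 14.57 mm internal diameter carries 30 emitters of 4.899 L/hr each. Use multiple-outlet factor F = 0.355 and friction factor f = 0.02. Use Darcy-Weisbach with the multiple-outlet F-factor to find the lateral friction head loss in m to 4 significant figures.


Approach: apply Darcy-Weisbach with the multiple-outlet F-factor, Q = n*q/(3600*1000) m^3/s; v = Q/A; hf = F*f*(L/D)*(v^2/(2g)).
Q = 30*4.899/(3600*1000) = 4.08250e-05 m^3/s
A = pi*(14.57e-3/2)^2 = 1.66728e-04 m^2, so v = Q/A = 0.244860 m/s
hf = 0.355*0.02*(100/0.01457)*(0.244860^2/(2*9.81)) = 0.1489 m
Therefore the lateral friction head loss = 0.1489 m.


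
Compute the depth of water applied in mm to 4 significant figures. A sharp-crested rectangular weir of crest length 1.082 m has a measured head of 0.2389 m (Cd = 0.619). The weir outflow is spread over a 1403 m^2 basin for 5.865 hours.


Approach: apply the rectangular weir equation with a volume-to-depth conversion, Q = (2/3)*Cd*L*sqrt(2g)*H^1.5; d = Q*t/A * 1000.
Step 1 — weir discharge:
  Q = (2/3)*0.619*1.082*sqrt(2*9.81)*0.2389^1.5 = 0.230941 m^3/s
Step 2 — volume: V = 0.230941 * 5.865*3600 = 4876.08 m^3
Step 3 — depth: d = V/A * 1000 = 4876.08/1403 * 1000 = 3475 mm
Therefore the depth of water applied = 3475 mm.


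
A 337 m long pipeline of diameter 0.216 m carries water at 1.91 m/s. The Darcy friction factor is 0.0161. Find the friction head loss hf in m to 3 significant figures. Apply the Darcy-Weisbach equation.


Approach: apply the Darcy-Weisbach equation, hf = f*(L/D)*(v^2/(2g)).
hf = 0.0161 * (337/0.216) * (1.91^2 / (2*9.81))
hf = 4.67 m
Therefore the friction head loss hf = 4.67 m.


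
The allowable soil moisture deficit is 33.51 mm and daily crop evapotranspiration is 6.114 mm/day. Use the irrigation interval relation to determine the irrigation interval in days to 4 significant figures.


Approach: apply the irrigation interval relation, interval = SMD / ETc.
interval = 33.51 / 6.114 = 5.481 days
Therefore the irrigation interval = 5.481 days.


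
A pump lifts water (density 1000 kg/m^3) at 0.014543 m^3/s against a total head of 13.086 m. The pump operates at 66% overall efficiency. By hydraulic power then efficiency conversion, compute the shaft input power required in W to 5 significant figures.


Approach: apply hydraulic power then efficiency conversion, P = rho*g*Q*H; P_in = P/eta.
Step 1 — hydraulic power (P = rho*g*Q*H):
  P = 1000 * 9.81 * 0.014543 * 13.086 = 1866.938 W
Step 2 — input power: P_in = P/eta = 1866.938 / 0.66 = 2828.7 W
Therefore the shaft input power required = 2828.7 W.


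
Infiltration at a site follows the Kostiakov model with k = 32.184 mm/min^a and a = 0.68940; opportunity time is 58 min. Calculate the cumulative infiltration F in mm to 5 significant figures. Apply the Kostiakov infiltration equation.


Approach: apply the Kostiakov infiltration equation, F = k*t^a.
F = 32.184 * 58^0.68940 = 528.87 mm
Therefore the cumulative infiltration F = 528.87 mm.


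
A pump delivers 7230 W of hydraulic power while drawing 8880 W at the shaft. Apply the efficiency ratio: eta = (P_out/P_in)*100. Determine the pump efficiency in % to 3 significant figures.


eta = (7230 / 8880) * 100 = 81.4 %
Therefore the pump efficiency = 81.4 %.


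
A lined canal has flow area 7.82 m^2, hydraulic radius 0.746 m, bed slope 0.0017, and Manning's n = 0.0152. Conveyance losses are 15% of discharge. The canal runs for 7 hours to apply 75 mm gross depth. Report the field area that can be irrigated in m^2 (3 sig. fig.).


Approach: apply Manning's equation with a conveyance and depth budget, Q = (1/n)*A*R^(2/3)*S^(1/2); Q_field = Q*(1-loss); Area = Q_field*t/(d/1000).
Step 1 — canal discharge (Manning's equation):
  Q = (1/0.0152) * 7.82 * 0.746^(2/3) * 0.0017^(1/2) = 17.448 m^3/s
Step 2 — delivered flow: Q_field = 17.448*(1 - 15/100) = 14.831 m^3/s
Step 3 — volume delivered: V = 14.831 * 7*3600 = 373740 m^3
Step 4 — area served: A = V / (depth/1000) = 373740 / 0.075 = 4980000 m^2
Therefore the field area that can be irrigated = 4980000 m^2.


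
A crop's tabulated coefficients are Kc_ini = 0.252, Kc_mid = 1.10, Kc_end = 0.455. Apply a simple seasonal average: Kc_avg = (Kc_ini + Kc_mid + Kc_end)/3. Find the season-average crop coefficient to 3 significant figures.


Kc_avg = (0.252 + 1.10 + 0.455)/3 = 0.602
Therefore the season-average crop coefficient = 0.602.


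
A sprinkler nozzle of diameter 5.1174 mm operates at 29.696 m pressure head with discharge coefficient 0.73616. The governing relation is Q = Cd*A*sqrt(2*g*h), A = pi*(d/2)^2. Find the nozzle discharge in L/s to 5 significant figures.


A = pi*(5.1174e-3/2)^2 = 2.056784e-05 m^2
Q = 0.73616 * 2.056784e-05 * sqrt(2*9.81*29.696) * 1000 = 0.36548 L/s
Therefore the nozzle discharge = 0.36548 L/s.


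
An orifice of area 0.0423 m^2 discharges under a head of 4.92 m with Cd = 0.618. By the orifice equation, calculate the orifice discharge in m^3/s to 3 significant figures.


Approach: apply the orifice equation, Q = Cd*A*sqrt(2*g*h).
Q = 0.618 * 0.0423 * sqrt(2*9.81*4.92) = 0.257 m^3/s
Therefore the orifice discharge = 0.257 m^3/s.


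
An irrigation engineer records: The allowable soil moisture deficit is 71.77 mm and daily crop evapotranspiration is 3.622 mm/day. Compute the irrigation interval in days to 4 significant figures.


Approach: apply the irrigation interval relation, interval = SMD / ETc.
interval = 71.77 / 3.622 = 19.82 days
Therefore the irrigation interval = 19.82 days.


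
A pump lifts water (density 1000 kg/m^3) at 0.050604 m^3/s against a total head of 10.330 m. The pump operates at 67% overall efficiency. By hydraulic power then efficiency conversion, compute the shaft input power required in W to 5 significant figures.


Approach: apply hydraulic power then efficiency conversion, P = rho*g*Q*H; P_in = P/eta.
Step 1 — hydraulic power (P = rho*g*Q*H):
  P = 1000 * 9.81 * 0.050604 * 10.330 = 5128.073 W
Step 2 — input power: P_in = P/eta = 5128.073 / 0.67 = 7653.8 W
Therefore the shaft input power required = 7653.8 W.


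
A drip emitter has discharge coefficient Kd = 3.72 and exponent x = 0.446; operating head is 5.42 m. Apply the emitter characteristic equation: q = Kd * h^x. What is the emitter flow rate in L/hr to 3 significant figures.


q = 3.72 * 5.42^0.446 = 7.91 L/hr
Therefore the emitter flow rate = 7.91 L/hr.


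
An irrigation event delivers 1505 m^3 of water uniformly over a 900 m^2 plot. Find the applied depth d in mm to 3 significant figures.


Approach: apply depth from volume over area, d = (V/A)*1000.
d = (1505 / 900) * 1000 = 1670 mm
Therefore the applied depth d = 1670 mm.


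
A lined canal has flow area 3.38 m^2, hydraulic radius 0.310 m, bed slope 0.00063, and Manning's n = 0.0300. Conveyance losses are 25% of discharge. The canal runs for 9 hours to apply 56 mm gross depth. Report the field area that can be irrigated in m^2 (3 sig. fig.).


Approach: apply Manning's equation with a conveyance and depth budget, Q = (1/n)*A*R^(2/3)*S^(1/2); Q_field = Q*(1-loss); Area = Q_field*t/(d/1000).
Step 1 — canal discharge (Manning's equation):
  Q = (1/0.0300) * 3.38 * 0.310^(2/3) * 0.00063^(1/2) = 1.2953 m^3/s
Step 2 — delivered flow: Q_field = 1.2953*(1 - 25/100) = 0.97148 m^3/s
Step 3 — volume delivered: V = 0.97148 * 9*3600 = 31476 m^3
Step 4 — area served: A = V / (depth/1000) = 31476 / 0.056 = 562000 m^2
Therefore the field area that can be irrigated = 562000 m^2.


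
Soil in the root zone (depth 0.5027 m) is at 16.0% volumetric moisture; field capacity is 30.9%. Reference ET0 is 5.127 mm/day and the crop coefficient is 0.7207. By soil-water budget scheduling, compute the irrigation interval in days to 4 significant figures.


Approach: apply soil-water budget scheduling, SMD = (FC-theta)/100*depth*1000; ETc = ET0*Kc; interval = SMD/ETc.
Step 1 — soil moisture deficit:
  SMD = (30.9 - 16.0)/100 * 0.5027 * 1000 = 74.9023 mm
Step 2 — daily crop ET (ETc = ET0*Kc):
  ETc = 5.127 * 0.7207 = 3.69503 mm/day
Step 3 — irrigation interval (SMD/ETc):
  interval = 74.9023 / 3.69503 = 20.27 days
Therefore the irrigation interval = 20.27 days.


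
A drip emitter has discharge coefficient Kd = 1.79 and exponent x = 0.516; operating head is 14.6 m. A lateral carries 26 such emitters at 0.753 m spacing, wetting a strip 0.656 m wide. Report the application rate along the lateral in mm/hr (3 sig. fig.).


Approach: apply the emitter equation with a lateral mass balance, q = Kd*h^x; Q = n*q; rate = Q/(n*spacing*width).
Step 1 — single emitter flow (q = Kd*h^x):
  q = 1.79 * 14.6^0.516 = 7.1394 L/hr
Step 2 — total lateral flow: Q = 26 * 7.1394 = 185.62 L/hr
Step 3 — wetted area: A = 26 * 0.753 * 0.656 = 12.843 m^2
Step 4 — application rate: Q/A = 185.62/12.843 = 14.5 mm/hr
Therefore the application rate along the lateral = 14.5 mm/hr.


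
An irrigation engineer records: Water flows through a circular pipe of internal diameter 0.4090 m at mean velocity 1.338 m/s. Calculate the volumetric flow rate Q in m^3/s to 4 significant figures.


Approach: apply the continuity equation for pipe flow, Q = A * v with A = pi*(D/2)^2.
A = pi*(0.4090/2)^2 = 0.131382 m^2
Q = 0.131382 * 1.338 = 0.1758 m^3/s
Therefore the volumetric flow rate Q = 0.1758 m^3/s.


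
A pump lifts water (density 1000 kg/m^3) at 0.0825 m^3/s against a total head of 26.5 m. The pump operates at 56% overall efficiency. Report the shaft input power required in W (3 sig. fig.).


Approach: apply hydraulic power then efficiency conversion, P = rho*g*Q*H; P_in = P/eta.
Step 1 — hydraulic power (P = rho*g*Q*H):
  P = 1000 * 9.81 * 0.0825 * 26.5 = 21447 W
Step 2 — input power: P_in = P/eta = 21447 / 0.56 = 38300 W
Therefore the shaft input power required = 38300 W.
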